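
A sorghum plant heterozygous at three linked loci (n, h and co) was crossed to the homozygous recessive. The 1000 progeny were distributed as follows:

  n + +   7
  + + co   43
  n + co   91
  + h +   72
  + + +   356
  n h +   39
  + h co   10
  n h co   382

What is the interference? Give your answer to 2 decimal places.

The two most frequent reciprocal classes, + + + and n h co, are the parental types, so the F1 was + + + / n h co.
The two rarest classes, n + + and + h co, are the double crossovers. Comparing them with the parentals, only the n allele has switched, so n is the middle locus and the order is co – n – h.
co–n: (82 + 17)/1000 = 0.0990; n–h: (163 + 17)/1000 = 0.1800.
Expected DCO frequency = 0.0990 × 0.1800 ≈ 0.01782; observed = 17/1000 ≈ 0.01700.
Coefficient of coincidence = 0.01700/0.01782 ≈ 0.95; interference = 1 − 0.95 = 0.05.

0.05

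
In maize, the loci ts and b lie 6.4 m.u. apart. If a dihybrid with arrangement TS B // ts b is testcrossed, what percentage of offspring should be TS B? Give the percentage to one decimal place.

46.8%

A map distance of 6.4 m.u. corresponds to a recombination frequency of 0.064.
The F1 is TS B / ts b, so TS B is a parental gamete class with expected frequency (1 − r)/2 = 0.936/2 = 0.4680.
That is 0.4680 = 46.8% of the progeny.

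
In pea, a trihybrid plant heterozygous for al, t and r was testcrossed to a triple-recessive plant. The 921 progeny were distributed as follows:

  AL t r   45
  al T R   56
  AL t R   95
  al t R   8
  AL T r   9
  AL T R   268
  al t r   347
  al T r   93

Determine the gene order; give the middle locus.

The two most frequent reciprocal classes, al t r and AL T R, are the parental types, so the F1 was al t r / AL T R.
The two rarest classes, al t R and AL T r, are the double crossovers. Comparing them with the parentals, only the r allele has switched, so r is the middle locus and the order is al – r – t.

r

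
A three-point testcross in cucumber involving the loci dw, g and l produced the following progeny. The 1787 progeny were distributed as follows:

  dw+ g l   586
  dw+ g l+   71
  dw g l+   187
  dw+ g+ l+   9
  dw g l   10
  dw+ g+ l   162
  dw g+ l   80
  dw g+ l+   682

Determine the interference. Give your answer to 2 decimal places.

0.46

The two most frequent reciprocal classes, dw g+ l+ and dw+ g l, are the parental types, so the F1 was dw g+ l+ / dw+ g l.
The two rarest classes, dw+ g+ l+ and dw g l, are the double crossovers. Comparing them with the parentals, only the dw allele has switched, so dw is the middle locus and the order is g – dw – l.
g–dw: (349 + 19)/1787 = 0.2059; dw–l: (151 + 19)/1787 = 0.0951.
Expected DCO frequency = 0.2059 × 0.0951 ≈ 0.01958; observed = 19/1787 ≈ 0.01063.
Coefficient of coincidence = 0.01063/0.01958 ≈ 0.54; interference = 1 − 0.54 = 0.46.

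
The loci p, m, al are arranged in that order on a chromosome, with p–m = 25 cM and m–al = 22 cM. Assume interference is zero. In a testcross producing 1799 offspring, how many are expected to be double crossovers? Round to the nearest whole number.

99

Map distances give recombination frequencies of 0.250 and 0.220 for the two intervals.
With no interference, expected double-crossover frequency = 0.250 × 0.220 = 0.05500.
Expected number = 0.05500 × 1799 = 98.95 ≈ 99.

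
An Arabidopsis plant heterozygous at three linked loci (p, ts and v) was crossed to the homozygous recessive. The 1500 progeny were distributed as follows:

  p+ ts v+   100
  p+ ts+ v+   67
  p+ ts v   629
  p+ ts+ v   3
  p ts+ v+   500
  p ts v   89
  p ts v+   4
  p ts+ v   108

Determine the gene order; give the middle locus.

The two most frequent reciprocal classes, p ts+ v+ and p+ ts v, are the parental types, so the F1 was p ts+ v+ / p+ ts v.
The two rarest classes, p ts v+ and p+ ts+ v, are the double crossovers. Comparing them with the parentals, only the ts allele has switched, so ts is the middle locus and the order is p – ts – v.

ts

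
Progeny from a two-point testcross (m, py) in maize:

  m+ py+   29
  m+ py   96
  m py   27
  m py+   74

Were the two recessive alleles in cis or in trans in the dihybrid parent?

trans

The two most frequent classes are m+ py (96) and m py+ (74); these are the parental (non-recombinant) types.
So the F1 carried m+ py on one chromosome and m py+ on the other — the recessive alleles are on opposite chromosomes (trans / repulsion).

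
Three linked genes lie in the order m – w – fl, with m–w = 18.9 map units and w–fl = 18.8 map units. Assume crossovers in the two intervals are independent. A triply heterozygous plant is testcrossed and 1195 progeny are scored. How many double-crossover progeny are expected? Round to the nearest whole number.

Map distances give recombination frequencies of 0.189 and 0.188 for the two intervals.
With no interference, expected double-crossover frequency = 0.189 × 0.188 = 0.03553.
Expected number = 0.03553 × 1195 = 42.46 ≈ 42.

42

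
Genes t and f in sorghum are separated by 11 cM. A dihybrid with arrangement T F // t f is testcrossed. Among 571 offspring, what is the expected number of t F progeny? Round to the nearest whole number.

A map distance of 11 cM corresponds to a recombination frequency of 0.110.
The F1 is T F / t f, so t F is a recombinant gamete class with expected frequency r/2 = 0.110/2 = 0.0550.
Expected number = 0.0550 × 571 = 31.41 ≈ 31.

31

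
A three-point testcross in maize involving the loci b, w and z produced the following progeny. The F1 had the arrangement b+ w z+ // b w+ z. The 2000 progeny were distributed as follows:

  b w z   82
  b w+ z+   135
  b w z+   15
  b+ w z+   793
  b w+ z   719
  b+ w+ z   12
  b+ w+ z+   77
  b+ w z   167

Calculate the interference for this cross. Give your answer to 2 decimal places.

The two rarest classes, b w z+ and b+ w+ z, are the double crossovers. Comparing them with the parentals, only the b allele has switched, so b is the middle locus and the order is w – b – z.
w–b: (159 + 27)/2000 = 0.0930; b–z: (302 + 27)/2000 = 0.1645.
Expected DCO frequency = 0.0930 × 0.1645 ≈ 0.01530; observed = 27/2000 ≈ 0.01350.
Coefficient of coincidence = 0.01350/0.01530 ≈ 0.88; interference = 1 − 0.88 = 0.12.

0.12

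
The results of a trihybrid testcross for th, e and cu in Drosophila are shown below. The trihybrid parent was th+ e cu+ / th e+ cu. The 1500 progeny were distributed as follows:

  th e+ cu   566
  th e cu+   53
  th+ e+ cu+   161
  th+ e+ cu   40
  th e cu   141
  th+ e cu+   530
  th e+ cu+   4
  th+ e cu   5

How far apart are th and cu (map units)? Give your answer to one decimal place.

6.8 map units

The two rarest classes, th+ e cu and th e+ cu+, are the double crossovers. Comparing them with the parentals, only the cu allele has switched, so cu is the middle locus and the order is e – cu – th.
Crossovers in the cu–th interval produce the single-crossover classes th e cu+ and th+ e+ cu (53 + 40 = 93) plus the double crossovers (9).
RF(cu–th) = (93 + 9) / 1500 = 102/1500 = 0.0680 → 6.8 map units.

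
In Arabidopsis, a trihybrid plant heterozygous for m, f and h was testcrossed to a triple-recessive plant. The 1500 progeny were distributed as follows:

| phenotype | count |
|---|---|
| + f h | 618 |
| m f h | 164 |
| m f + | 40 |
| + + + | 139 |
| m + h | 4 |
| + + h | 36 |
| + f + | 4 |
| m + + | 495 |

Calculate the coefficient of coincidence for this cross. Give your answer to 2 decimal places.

0.46

The two most frequent reciprocal classes, + f h and m + +, are the parental types, so the F1 was + f h / m + +.
The two rarest classes, + f + and m + h, are the double crossovers. Comparing them with the parentals, only the h allele has switched, so h is the middle locus and the order is f – h – m.
f–h: (76 + 8)/1500 = 0.0560; h–m: (303 + 8)/1500 = 0.2073.
Expected DCO frequency = 0.0560 × 0.2073 ≈ 0.01161; observed = 8/1500 ≈ 0.00533.
Coefficient of coincidence = 0.00533/0.01161 ≈ 0.46.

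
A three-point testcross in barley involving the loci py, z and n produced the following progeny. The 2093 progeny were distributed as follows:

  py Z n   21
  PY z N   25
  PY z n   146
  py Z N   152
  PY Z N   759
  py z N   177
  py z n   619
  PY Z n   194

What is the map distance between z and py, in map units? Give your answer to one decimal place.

The two most frequent reciprocal classes, py z n and PY Z N, are the parental types, so the F1 was py z n / PY Z N.
The two rarest classes, py Z n and PY z N, are the double crossovers. Comparing them with the parentals, only the z allele has switched, so z is the middle locus and the order is py – z – n.
Crossovers in the py–z interval produce the single-crossover classes PY z n and py Z N (146 + 152 = 298) plus the double crossovers (46).
RF(py–z) = (298 + 46) / 2093 = 344/2093 = 0.1644 → 16.4 map units.

16.4 map units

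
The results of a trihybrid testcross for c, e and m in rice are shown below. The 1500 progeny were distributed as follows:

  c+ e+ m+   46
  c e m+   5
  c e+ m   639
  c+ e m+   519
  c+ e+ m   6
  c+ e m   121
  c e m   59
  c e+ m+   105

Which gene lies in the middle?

The two most frequent reciprocal classes, c e+ m and c+ e m+, are the parental types, so the F1 was c e+ m / c+ e m+.
The two rarest classes, c+ e+ m and c e m+, are the double crossovers. Comparing them with the parentals, only the c allele has switched, so c is the middle locus and the order is m – c – e.

c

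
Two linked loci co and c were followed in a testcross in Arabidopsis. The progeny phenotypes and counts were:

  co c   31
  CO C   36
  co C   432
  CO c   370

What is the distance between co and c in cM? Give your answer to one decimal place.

The two most frequent classes, CO c (370) and co C (432), are the parental types, so the F1 was CO c / co C.
The recombinant classes are CO C and co c: 36 + 31 = 67.
Recombination frequency = 67/869 = 0.0771 ≈ 7.7%, i.e. 7.7 cM.

7.7 cM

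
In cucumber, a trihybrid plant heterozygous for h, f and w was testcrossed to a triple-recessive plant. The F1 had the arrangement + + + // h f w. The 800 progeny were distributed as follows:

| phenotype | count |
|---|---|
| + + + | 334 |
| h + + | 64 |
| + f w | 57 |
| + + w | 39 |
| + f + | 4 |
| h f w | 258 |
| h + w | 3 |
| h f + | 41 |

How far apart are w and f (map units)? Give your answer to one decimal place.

10.9 map units

The two rarest classes, + f + and h + w, are the double crossovers. Comparing them with the parentals, only the f allele has switched, so f is the middle locus and the order is h – f – w.
Crossovers in the f–w interval produce the single-crossover classes + + w and h f + (39 + 41 = 80) plus the double crossovers (7).
RF(f–w) = (80 + 7) / 800 = 87/800 = 0.1087 → 10.9 map units.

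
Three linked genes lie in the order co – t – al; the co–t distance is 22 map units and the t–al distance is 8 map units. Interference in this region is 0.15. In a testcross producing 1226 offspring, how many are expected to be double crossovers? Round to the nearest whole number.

18

Map distances give recombination frequencies of 0.220 and 0.080 for the two intervals.
With interference 0.15 (so coincidence = 0.85), expected double-crossover frequency = 0.220 × 0.080 × 0.85 = 0.01496.
Expected number = 0.01496 × 1226 = 18.34 ≈ 18.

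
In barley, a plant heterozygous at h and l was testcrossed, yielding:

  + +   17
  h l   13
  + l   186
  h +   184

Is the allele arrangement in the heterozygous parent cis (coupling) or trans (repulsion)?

trans

The two most frequent classes are + l (186) and h + (184); these are the parental (non-recombinant) types.
So the F1 carried + l on one chromosome and h + on the other — the recessive alleles are on opposite chromosomes (trans / repulsion).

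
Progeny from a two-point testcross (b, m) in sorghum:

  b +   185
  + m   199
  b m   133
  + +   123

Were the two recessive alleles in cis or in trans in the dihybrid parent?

trans

The two most frequent classes are + m (199) and b + (185); these are the parental (non-recombinant) types.
So the F1 carried + m on one chromosome and b + on the other — the recessive alleles are on opposite chromosomes (trans / repulsion).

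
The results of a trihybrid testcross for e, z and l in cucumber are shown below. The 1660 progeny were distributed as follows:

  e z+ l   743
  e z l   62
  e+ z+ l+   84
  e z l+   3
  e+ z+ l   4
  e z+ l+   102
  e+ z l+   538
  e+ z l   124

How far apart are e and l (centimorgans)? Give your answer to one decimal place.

14.0 centimorgans

The two most frequent reciprocal classes, e z+ l and e+ z l+, are the parental types, so the F1 was e z+ l / e+ z l+.
The two rarest classes, e+ z+ l and e z l+, are the double crossovers. Comparing them with the parentals, only the e allele has switched, so e is the middle locus and the order is l – e – z.
Crossovers in the l–e interval produce the single-crossover classes e z+ l+ and e+ z l (102 + 124 = 226) plus the double crossovers (7).
RF(l–e) = (226 + 7) / 1660 = 233/1660 = 0.1404 → 14.0 centimorgans.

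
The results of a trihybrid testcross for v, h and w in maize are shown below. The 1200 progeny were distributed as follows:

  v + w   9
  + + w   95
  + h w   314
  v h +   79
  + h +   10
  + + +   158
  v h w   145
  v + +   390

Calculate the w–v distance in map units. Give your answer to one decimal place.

26.8 map units

The two most frequent reciprocal classes, v + + and + h w, are the parental types, so the F1 was v + + / + h w.
The two rarest classes, v + w and + h +, are the double crossovers. Comparing them with the parentals, only the w allele has switched, so w is the middle locus and the order is v – w – h.
Crossovers in the v–w interval produce the single-crossover classes + + + and v h w (158 + 145 = 303) plus the double crossovers (19).
RF(v–w) = (303 + 19) / 1200 = 322/1200 = 0.2683 → 26.8 map units.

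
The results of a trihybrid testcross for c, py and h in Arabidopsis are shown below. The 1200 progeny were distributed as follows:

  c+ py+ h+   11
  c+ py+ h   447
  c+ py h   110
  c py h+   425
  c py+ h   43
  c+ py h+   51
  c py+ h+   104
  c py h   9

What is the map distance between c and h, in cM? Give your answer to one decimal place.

The two most frequent reciprocal classes, c py h+ and c+ py+ h, are the parental types, so the F1 was c py h+ / c+ py+ h.
The two rarest classes, c py h and c+ py+ h+, are the double crossovers. Comparing them with the parentals, only the h allele has switched, so h is the middle locus and the order is c – h – py.
Crossovers in the c–h interval produce the single-crossover classes c+ py h+ and c py+ h (51 + 43 = 94) plus the double crossovers (20).
RF(c–h) = (94 + 20) / 1200 = 114/1200 = 0.0950 → 9.5 cM.

9.5 cM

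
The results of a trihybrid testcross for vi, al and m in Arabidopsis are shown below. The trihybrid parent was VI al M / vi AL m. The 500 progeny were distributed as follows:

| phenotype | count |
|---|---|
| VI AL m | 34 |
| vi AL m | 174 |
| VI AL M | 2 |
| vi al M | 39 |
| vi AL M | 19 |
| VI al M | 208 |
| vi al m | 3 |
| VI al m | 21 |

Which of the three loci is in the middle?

al

The two rarest classes, VI AL M and vi al m, are the double crossovers. Comparing them with the parentals, only the al allele has switched, so al is the middle locus and the order is m – al – vi.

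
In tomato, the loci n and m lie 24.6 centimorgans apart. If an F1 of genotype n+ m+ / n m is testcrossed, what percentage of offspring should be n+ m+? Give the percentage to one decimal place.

A map distance of 24.6 centimorgans corresponds to a recombination frequency of 0.246.
The F1 is n+ m+ / n m, so n+ m+ is a parental gamete class with expected frequency (1 − r)/2 = 0.754/2 = 0.3770.
That is 0.3770 = 37.7% of the progeny.

37.7%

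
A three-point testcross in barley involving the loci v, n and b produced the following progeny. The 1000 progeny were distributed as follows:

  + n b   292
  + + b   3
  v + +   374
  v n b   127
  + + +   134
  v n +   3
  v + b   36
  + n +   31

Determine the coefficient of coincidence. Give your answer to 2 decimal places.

0.31

The two most frequent reciprocal classes, v + + and + n b, are the parental types, so the F1 was v + + / + n b.
The two rarest classes, v n + and + + b, are the double crossovers. Comparing them with the parentals, only the n allele has switched, so n is the middle locus and the order is v – n – b.
v–n: (261 + 6)/1000 = 0.2670; n–b: (67 + 6)/1000 = 0.0730.
Expected DCO frequency = 0.2670 × 0.0730 ≈ 0.01949; observed = 6/1000 ≈ 0.00600.
Coefficient of coincidence = 0.00600/0.01949 ≈ 0.31.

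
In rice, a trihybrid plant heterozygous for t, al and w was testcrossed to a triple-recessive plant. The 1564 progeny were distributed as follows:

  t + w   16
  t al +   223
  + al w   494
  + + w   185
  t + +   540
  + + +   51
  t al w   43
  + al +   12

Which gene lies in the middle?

The two most frequent reciprocal classes, t + + and + al w, are the parental types, so the F1 was t + + / + al w.
The two rarest classes, t + w and + al +, are the double crossovers. Comparing them with the parentals, only the w allele has switched, so w is the middle locus and the order is al – w – t.

w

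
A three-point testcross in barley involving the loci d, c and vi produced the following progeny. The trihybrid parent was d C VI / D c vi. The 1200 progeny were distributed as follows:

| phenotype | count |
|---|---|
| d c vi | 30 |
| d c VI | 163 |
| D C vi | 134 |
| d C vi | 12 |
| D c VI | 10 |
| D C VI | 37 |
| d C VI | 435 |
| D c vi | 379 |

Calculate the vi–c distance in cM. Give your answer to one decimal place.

The two rarest classes, d C vi and D c VI, are the double crossovers. Comparing them with the parentals, only the vi allele has switched, so vi is the middle locus and the order is d – vi – c.
Crossovers in the vi–c interval produce the single-crossover classes d c VI and D C vi (163 + 134 = 297) plus the double crossovers (22).
RF(vi–c) = (297 + 22) / 1200 = 319/1200 = 0.2658 → 26.6 cM.

26.6 cM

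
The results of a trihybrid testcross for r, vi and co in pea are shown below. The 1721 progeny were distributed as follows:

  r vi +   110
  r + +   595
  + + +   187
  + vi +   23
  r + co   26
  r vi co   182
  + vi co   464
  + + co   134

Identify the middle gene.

co

The two most frequent reciprocal classes, r + + and + vi co, are the parental types, so the F1 was r + + / + vi co.
The two rarest classes, r + co and + vi +, are the double crossovers. Comparing them with the parentals, only the co allele has switched, so co is the middle locus and the order is r – co – vi.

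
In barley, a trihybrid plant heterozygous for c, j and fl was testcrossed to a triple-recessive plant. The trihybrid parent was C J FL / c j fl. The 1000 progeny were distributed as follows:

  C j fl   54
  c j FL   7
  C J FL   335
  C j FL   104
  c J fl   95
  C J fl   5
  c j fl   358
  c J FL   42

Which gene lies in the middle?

The two rarest classes, C J fl and c j FL, are the double crossovers. Comparing them with the parentals, only the fl allele has switched, so fl is the middle locus and the order is j – fl – c.

fl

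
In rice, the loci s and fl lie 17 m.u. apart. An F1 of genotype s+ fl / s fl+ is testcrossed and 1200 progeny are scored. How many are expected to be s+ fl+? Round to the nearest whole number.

A map distance of 17 m.u. corresponds to a recombination frequency of 0.170.
The F1 is s+ fl / s fl+, so s+ fl+ is a recombinant gamete class with expected frequency r/2 = 0.170/2 = 0.0850.
Expected number = 0.0850 × 1200 = 102.00 ≈ 102.

102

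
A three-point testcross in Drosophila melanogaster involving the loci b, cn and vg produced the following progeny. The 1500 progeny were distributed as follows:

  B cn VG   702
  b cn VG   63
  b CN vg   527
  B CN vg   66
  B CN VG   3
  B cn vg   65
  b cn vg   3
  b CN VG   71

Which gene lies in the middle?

The two most frequent reciprocal classes, B cn VG and b CN vg, are the parental types, so the F1 was B cn VG / b CN vg.
The two rarest classes, B CN VG and b cn vg, are the double crossovers. Comparing them with the parentals, only the cn allele has switched, so cn is the middle locus and the order is b – cn – vg.

cn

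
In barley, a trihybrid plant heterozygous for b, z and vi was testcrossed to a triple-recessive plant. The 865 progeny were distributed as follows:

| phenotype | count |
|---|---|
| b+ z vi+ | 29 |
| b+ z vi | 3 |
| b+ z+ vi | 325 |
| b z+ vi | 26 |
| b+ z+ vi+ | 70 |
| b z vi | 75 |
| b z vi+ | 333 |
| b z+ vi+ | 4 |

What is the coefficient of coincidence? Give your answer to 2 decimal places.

0.64

The two most frequent reciprocal classes, b z vi+ and b+ z+ vi, are the parental types, so the F1 was b z vi+ / b+ z+ vi.
The two rarest classes, b z+ vi+ and b+ z vi, are the double crossovers. Comparing them with the parentals, only the z allele has switched, so z is the middle locus and the order is vi – z – b.
vi–z: (145 + 7)/865 = 0.1757; z–b: (55 + 7)/865 = 0.0717.
Expected DCO frequency = 0.1757 × 0.0717 ≈ 0.01260; observed = 7/865 ≈ 0.00809.
Coefficient of coincidence = 0.00809/0.01260 ≈ 0.64.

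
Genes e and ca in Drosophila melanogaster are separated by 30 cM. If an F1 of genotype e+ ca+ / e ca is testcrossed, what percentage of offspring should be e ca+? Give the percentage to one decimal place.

15.0%

A map distance of 30 cM corresponds to a recombination frequency of 0.300.
The F1 is e+ ca+ / e ca, so e ca+ is a recombinant gamete class with expected frequency r/2 = 0.300/2 = 0.1500.
That is 0.1500 = 15.0% of the progeny.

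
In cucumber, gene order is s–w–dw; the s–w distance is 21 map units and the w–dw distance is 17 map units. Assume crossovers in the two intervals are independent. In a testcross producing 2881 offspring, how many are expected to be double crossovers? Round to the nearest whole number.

Map distances give recombination frequencies of 0.210 and 0.170 for the two intervals.
With no interference, expected double-crossover frequency = 0.210 × 0.170 = 0.03570.
Expected number = 0.03570 × 2881 = 102.85 ≈ 103.

103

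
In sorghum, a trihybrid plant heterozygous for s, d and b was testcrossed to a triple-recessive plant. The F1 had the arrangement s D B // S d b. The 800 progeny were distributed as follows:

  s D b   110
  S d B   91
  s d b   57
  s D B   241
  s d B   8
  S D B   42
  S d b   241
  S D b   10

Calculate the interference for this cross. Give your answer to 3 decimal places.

The two rarest classes, s d B and S D b, are the double crossovers. Comparing them with the parentals, only the d allele has switched, so d is the middle locus and the order is s – d – b.
s–d: (99 + 18)/800 = 0.1462; d–b: (201 + 18)/800 = 0.2737.
Expected DCO frequency = 0.1462 × 0.2737 ≈ 0.04001; observed = 18/800 ≈ 0.02250.
Coefficient of coincidence = 0.02250/0.04001 ≈ 0.562; interference = 1 − 0.562 = 0.438.

0.438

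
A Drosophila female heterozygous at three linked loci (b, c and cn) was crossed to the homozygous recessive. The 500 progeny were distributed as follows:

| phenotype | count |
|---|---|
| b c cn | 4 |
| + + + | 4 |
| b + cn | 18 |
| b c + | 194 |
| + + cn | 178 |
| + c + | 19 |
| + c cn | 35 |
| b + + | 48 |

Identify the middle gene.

cn

The two most frequent reciprocal classes, b c + and + + cn, are the parental types, so the F1 was b c + / + + cn.
The two rarest classes, b c cn and + + +, are the double crossovers. Comparing them with the parentals, only the cn allele has switched, so cn is the middle locus and the order is c – cn – b.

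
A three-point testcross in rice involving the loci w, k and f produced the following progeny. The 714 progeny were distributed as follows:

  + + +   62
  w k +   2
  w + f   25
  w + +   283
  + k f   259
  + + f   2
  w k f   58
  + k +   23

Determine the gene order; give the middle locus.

The two most frequent reciprocal classes, + k f and w + +, are the parental types, so the F1 was + k f / w + +.
The two rarest classes, + + f and w k +, are the double crossovers. Comparing them with the parentals, only the k allele has switched, so k is the middle locus and the order is f – k – w.

k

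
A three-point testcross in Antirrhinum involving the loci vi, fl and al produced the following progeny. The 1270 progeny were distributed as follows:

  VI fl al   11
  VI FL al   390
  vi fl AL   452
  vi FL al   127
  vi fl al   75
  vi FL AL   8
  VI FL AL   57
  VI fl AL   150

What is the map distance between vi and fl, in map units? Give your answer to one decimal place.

The two most frequent reciprocal classes, vi fl AL and VI FL al, are the parental types, so the F1 was vi fl AL / VI FL al.
The two rarest classes, vi FL AL and VI fl al, are the double crossovers. Comparing them with the parentals, only the fl allele has switched, so fl is the middle locus and the order is vi – fl – al.
Crossovers in the vi–fl interval produce the single-crossover classes VI fl AL and vi FL al (150 + 127 = 277) plus the double crossovers (19).
RF(vi–fl) = (277 + 19) / 1270 = 296/1270 = 0.2331 → 23.3 map units.

23.3 map units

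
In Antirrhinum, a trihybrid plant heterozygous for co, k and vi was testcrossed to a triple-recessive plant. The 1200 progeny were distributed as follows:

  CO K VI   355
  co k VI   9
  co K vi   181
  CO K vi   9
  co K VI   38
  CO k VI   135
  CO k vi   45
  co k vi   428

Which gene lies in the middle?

vi

The two most frequent reciprocal classes, co k vi and CO K VI, are the parental types, so the F1 was co k vi / CO K VI.
The two rarest classes, co k VI and CO K vi, are the double crossovers. Comparing them with the parentals, only the vi allele has switched, so vi is the middle locus and the order is co – vi – k.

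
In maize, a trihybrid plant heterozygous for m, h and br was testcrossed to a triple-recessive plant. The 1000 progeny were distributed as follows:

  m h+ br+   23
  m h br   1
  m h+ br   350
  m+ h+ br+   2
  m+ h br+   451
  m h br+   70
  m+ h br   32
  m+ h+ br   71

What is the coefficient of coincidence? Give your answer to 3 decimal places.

The two most frequent reciprocal classes, m+ h br+ and m h+ br, are the parental types, so the F1 was m+ h br+ / m h+ br.
The two rarest classes, m+ h+ br+ and m h br, are the double crossovers. Comparing them with the parentals, only the h allele has switched, so h is the middle locus and the order is br – h – m.
br–h: (55 + 3)/1000 = 0.0580; h–m: (141 + 3)/1000 = 0.1440.
Expected DCO frequency = 0.0580 × 0.1440 ≈ 0.00835; observed = 3/1000 ≈ 0.00300.
Coefficient of coincidence = 0.00300/0.00835 ≈ 0.359.

0.359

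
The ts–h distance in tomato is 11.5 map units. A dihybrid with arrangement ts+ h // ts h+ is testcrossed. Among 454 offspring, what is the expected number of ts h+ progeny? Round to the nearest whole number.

A map distance of 11.5 map units corresponds to a recombination frequency of 0.115.
The F1 is ts+ h / ts h+, so ts h+ is a parental gamete class with expected frequency (1 − r)/2 = 0.885/2 = 0.4425.
Expected number = 0.4425 × 454 = 200.90 ≈ 201.

201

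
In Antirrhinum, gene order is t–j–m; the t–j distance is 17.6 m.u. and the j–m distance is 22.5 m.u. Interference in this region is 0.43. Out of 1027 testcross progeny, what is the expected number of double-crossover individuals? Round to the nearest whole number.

Map distances give recombination frequencies of 0.176 and 0.225 for the two intervals.
With interference 0.43 (so coincidence = 0.57), expected double-crossover frequency = 0.176 × 0.225 × 0.57 = 0.02257.
Expected number = 0.02257 × 1027 = 23.18 ≈ 23.

23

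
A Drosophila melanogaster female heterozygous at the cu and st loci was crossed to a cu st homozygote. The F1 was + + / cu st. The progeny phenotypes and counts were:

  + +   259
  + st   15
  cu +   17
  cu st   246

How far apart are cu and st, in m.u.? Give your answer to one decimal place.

The recombinant classes are + st and cu +: 15 + 17 = 32.
Recombination frequency = 32/537 = 0.0596 ≈ 6.0%, i.e. 6.0 m.u.

6.0 m.u.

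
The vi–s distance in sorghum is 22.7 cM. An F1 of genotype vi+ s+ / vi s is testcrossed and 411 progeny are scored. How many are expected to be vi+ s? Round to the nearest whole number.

A map distance of 22.7 cM corresponds to a recombination frequency of 0.227.
The F1 is vi+ s+ / vi s, so vi+ s is a recombinant gamete class with expected frequency r/2 = 0.227/2 = 0.1135.
Expected number = 0.1135 × 411 = 46.65 ≈ 47.

47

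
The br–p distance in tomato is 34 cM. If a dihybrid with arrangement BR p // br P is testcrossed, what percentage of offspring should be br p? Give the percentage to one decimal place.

17.0%

A map distance of 34 cM corresponds to a recombination frequency of 0.340.
The F1 is BR p / br P, so br p is a recombinant gamete class with expected frequency r/2 = 0.340/2 = 0.1700.
That is 0.1700 = 17.0% of the progeny.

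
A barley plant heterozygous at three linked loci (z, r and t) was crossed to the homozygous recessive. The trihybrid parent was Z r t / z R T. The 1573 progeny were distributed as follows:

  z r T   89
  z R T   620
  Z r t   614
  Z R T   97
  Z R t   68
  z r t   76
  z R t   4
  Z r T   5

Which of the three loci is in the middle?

t

The two rarest classes, Z r T and z R t, are the double crossovers. Comparing them with the parentals, only the t allele has switched, so t is the middle locus and the order is z – t – r.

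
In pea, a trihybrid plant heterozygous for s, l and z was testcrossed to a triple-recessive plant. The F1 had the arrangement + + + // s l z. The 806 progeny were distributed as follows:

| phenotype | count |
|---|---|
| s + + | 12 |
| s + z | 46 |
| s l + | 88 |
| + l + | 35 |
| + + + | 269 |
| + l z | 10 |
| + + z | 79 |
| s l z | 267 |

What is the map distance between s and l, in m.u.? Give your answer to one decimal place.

The two rarest classes, s + + and + l z, are the double crossovers. Comparing them with the parentals, only the s allele has switched, so s is the middle locus and the order is l – s – z.
Crossovers in the l–s interval produce the single-crossover classes + l + and s + z (35 + 46 = 81) plus the double crossovers (22).
RF(l–s) = (81 + 22) / 806 = 103/806 = 0.1278 → 12.8 m.u.

12.8 m.u.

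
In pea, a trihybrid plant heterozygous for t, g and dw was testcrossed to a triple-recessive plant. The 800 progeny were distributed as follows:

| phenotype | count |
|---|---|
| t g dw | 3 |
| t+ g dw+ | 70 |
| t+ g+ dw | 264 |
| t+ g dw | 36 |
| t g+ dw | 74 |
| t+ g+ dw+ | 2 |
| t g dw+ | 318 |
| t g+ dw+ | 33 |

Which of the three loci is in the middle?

dw

The two most frequent reciprocal classes, t+ g+ dw and t g dw+, are the parental types, so the F1 was t+ g+ dw / t g dw+.
The two rarest classes, t+ g+ dw+ and t g dw, are the double crossovers. Comparing them with the parentals, only the dw allele has switched, so dw is the middle locus and the order is g – dw – t.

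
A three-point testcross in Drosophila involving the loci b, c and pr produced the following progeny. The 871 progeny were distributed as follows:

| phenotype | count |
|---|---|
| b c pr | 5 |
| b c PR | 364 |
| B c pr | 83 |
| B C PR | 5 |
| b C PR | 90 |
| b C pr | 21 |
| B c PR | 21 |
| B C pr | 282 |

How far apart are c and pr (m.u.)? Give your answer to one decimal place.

The two most frequent reciprocal classes, b c PR and B C pr, are the parental types, so the F1 was b c PR / B C pr.
The two rarest classes, b c pr and B C PR, are the double crossovers. Comparing them with the parentals, only the pr allele has switched, so pr is the middle locus and the order is c – pr – b.
Crossovers in the c–pr interval produce the single-crossover classes b C PR and B c pr (90 + 83 = 173) plus the double crossovers (10).
RF(c–pr) = (173 + 10) / 871 = 183/871 = 0.2101 → 21.0 m.u.

21.0 m.u.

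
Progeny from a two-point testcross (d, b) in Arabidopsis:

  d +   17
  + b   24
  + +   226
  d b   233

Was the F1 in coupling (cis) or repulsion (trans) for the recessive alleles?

cis

The two most frequent classes are + + (226) and d b (233); these are the parental (non-recombinant) types.
So the F1 carried + + on one chromosome and d b on the other — the recessive alleles are on the same chromosome (cis / coupling).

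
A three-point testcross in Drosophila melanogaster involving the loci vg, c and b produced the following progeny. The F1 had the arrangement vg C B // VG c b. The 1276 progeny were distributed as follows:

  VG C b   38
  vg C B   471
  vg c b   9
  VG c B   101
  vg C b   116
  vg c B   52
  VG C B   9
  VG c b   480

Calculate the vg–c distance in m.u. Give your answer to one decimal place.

The two rarest classes, VG C B and vg c b, are the double crossovers. Comparing them with the parentals, only the vg allele has switched, so vg is the middle locus and the order is c – vg – b.
Crossovers in the c–vg interval produce the single-crossover classes vg c B and VG C b (52 + 38 = 90) plus the double crossovers (18).
RF(c–vg) = (90 + 18) / 1276 = 108/1276 = 0.0846 → 8.5 m.u.

8.5 m.u.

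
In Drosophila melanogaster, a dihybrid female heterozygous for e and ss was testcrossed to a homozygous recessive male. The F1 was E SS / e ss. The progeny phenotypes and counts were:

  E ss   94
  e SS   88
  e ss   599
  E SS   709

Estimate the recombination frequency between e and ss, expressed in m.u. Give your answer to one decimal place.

12.2 m.u.

The recombinant classes are E ss and e SS: 94 + 88 = 182.
Recombination frequency = 182/1490 = 0.1221 ≈ 12.2%, i.e. 12.2 m.u.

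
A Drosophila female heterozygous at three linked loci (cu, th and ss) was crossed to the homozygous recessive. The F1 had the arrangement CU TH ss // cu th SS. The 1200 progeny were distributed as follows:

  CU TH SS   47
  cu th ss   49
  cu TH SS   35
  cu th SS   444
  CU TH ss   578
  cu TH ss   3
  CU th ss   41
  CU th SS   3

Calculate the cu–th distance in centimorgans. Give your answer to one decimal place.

The two rarest classes, cu TH ss and CU th SS, are the double crossovers. Comparing them with the parentals, only the cu allele has switched, so cu is the middle locus and the order is th – cu – ss.
Crossovers in the th–cu interval produce the single-crossover classes CU th ss and cu TH SS (41 + 35 = 76) plus the double crossovers (6).
RF(th–cu) = (76 + 6) / 1200 = 82/1200 = 0.0683 → 6.8 centimorgans.

6.8 centimorgans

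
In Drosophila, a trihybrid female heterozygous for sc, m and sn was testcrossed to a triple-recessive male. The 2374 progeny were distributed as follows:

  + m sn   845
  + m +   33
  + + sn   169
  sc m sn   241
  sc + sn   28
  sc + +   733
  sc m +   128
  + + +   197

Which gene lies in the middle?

The two most frequent reciprocal classes, sc + + and + m sn, are the parental types, so the F1 was sc + + / + m sn.
The two rarest classes, sc + sn and + m +, are the double crossovers. Comparing them with the parentals, only the sn allele has switched, so sn is the middle locus and the order is sc – sn – m.

sn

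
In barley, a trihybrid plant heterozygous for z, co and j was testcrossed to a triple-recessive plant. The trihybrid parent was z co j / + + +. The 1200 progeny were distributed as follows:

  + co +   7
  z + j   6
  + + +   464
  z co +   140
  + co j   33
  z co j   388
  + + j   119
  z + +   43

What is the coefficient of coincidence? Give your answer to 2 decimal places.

0.64

The two rarest classes, z + j and + co +, are the double crossovers. Comparing them with the parentals, only the co allele has switched, so co is the middle locus and the order is z – co – j.
z–co: (76 + 13)/1200 = 0.0742; co–j: (259 + 13)/1200 = 0.2267.
Expected DCO frequency = 0.0742 × 0.2267 ≈ 0.01682; observed = 13/1200 ≈ 0.01083.
Coefficient of coincidence = 0.01083/0.01682 ≈ 0.64.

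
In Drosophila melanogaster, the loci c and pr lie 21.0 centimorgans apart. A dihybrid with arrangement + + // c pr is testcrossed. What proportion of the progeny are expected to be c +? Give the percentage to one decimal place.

A map distance of 21.0 centimorgans corresponds to a recombination frequency of 0.210.
The F1 is + + / c pr, so c + is a recombinant gamete class with expected frequency r/2 = 0.210/2 = 0.1050.
That is 0.1050 = 10.5% of the progeny.

10.5%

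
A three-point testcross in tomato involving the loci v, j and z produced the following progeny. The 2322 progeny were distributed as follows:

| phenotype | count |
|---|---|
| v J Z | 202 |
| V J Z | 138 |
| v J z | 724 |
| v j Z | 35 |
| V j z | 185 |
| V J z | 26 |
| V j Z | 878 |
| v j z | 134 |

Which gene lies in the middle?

The two most frequent reciprocal classes, V j Z and v J z, are the parental types, so the F1 was V j Z / v J z.
The two rarest classes, v j Z and V J z, are the double crossovers. Comparing them with the parentals, only the v allele has switched, so v is the middle locus and the order is j – v – z.

v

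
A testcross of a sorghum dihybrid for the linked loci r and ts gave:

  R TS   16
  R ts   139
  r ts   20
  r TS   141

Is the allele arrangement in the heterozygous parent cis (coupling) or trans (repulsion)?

trans

The two most frequent classes are R ts (139) and r TS (141); these are the parental (non-recombinant) types.
So the F1 carried R ts on one chromosome and r TS on the other — the recessive alleles are on opposite chromosomes (trans / repulsion).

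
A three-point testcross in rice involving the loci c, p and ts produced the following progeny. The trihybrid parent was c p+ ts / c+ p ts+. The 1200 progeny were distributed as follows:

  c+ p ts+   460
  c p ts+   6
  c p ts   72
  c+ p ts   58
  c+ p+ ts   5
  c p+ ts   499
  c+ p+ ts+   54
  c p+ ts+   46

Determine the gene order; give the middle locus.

c

The two rarest classes, c+ p+ ts and c p ts+, are the double crossovers. Comparing them with the parentals, only the c allele has switched, so c is the middle locus and the order is p – c – ts.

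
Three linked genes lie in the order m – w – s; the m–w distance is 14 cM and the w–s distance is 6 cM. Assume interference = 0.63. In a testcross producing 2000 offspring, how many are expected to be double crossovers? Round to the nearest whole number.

Map distances give recombination frequencies of 0.140 and 0.060 for the two intervals.
With interference 0.63 (so coincidence = 0.37), expected double-crossover frequency = 0.140 × 0.060 × 0.37 = 0.00311.
Expected number = 0.00311 × 2000 = 6.22 ≈ 6.

6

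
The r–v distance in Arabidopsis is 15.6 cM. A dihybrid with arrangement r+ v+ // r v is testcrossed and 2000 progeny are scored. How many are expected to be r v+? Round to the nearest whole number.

156

A map distance of 15.6 cM corresponds to a recombination frequency of 0.156.
The F1 is r+ v+ / r v, so r v+ is a recombinant gamete class with expected frequency r/2 = 0.156/2 = 0.0780.
Expected number = 0.0780 × 2000 = 156.00 ≈ 156.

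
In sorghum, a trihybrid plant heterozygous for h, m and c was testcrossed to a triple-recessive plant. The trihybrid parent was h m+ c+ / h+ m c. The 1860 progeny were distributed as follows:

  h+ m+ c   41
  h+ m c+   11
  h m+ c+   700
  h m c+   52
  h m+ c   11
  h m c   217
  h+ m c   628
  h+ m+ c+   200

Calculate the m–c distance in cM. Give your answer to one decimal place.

6.2 cM

The two rarest classes, h m+ c and h+ m c+, are the double crossovers. Comparing them with the parentals, only the c allele has switched, so c is the middle locus and the order is h – c – m.
Crossovers in the c–m interval produce the single-crossover classes h m c+ and h+ m+ c (52 + 41 = 93) plus the double crossovers (22).
RF(c–m) = (93 + 22) / 1860 = 115/1860 = 0.0618 → 6.2 cM.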